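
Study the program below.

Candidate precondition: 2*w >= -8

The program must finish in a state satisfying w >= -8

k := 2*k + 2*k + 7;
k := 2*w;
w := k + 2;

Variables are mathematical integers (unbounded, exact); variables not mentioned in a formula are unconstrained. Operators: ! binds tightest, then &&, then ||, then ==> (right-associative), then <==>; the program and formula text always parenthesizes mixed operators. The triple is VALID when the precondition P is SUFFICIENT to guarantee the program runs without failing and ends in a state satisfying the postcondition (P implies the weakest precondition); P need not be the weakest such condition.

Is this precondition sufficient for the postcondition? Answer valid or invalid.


Working backward. After the program, w >= -8 must hold.
Before w := k + 2: k >= -10
Before k := 2*w: 2*w >= -10
Before k := 2*k + 2*k + 7: 2*w >= -10
The weakest precondition is 2*w >= -10.
Check whether 2*w >= -8 implies it.
Every state satisfying the precondition satisfies the weakest precondition: the implication holds.
Answer: valid


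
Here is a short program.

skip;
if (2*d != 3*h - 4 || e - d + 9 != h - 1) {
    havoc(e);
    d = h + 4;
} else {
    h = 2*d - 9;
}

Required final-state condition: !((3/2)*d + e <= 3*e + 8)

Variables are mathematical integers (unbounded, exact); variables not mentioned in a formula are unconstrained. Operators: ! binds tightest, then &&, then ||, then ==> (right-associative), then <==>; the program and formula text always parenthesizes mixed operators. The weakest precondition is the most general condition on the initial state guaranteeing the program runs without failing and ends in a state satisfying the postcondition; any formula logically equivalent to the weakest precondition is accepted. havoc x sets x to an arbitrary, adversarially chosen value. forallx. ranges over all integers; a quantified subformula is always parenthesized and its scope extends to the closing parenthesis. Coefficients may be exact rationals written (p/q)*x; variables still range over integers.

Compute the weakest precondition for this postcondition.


Working backward. After the program, the postcondition !((3/2)*d + e <= 3*e + 8) must hold; in canonical form it is !((3/2)*d <= 2*e + 8).
Then branch requires forall e_1. (!((3/2)*h <= 2*e_1 + 2)); else branch requires !((3/2)*d <= 2*e + 8).
Before the if: ((2*d != 3*h - 4 || e != d + h - 10) ==> (forall e_1. (!((3/2)*h <= 2*e_1 + 2)))) && ((!(2*d != 3*h - 4 || e != d + h - 10)) ==> (!((3/2)*d <= 2*e + 8)))
Before skip: ((2*d != 3*h - 4 || e != d + h - 10) ==> (forall e_1. (!((3/2)*h <= 2*e_1 + 2)))) && ((!(2*d != 3*h - 4 || e != d + h - 10)) ==> (!((3/2)*d <= 2*e + 8)))
Answer: WP = ((2*d != 3*h - 4 || e != d + h - 10) ==> (forall e_1. (!((3/2)*h <= 2*e_1 + 2)))) && ((!(2*d != 3*h - 4 || e != d + h - 10)) ==> (!((3/2)*d <= 2*e + 8)))


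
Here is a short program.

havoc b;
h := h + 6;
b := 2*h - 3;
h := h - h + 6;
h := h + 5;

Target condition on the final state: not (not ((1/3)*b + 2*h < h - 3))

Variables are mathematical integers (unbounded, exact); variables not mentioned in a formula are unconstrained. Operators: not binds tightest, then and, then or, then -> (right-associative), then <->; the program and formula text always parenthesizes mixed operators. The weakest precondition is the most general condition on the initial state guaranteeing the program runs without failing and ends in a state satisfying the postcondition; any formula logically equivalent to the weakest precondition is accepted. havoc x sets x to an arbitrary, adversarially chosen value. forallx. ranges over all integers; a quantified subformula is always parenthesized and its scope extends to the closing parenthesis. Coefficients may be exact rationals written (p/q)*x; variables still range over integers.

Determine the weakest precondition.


Working backward. After the program, the postcondition not (not ((1/3)*b + 2*h < h - 3)) must hold; in canonical form it is (1/3)*b + h < -3.
Before h := h + 5: (1/3)*b + h < -8
Before h := h - h + 6: (1/3)*b < -14
Before b := 2*h - 3: (2/3)*h < -13
Before h := h + 6: (2/3)*h < -17
Before havoc b: (2/3)*h < -17
Answer: WP = (2/3)*h < -17


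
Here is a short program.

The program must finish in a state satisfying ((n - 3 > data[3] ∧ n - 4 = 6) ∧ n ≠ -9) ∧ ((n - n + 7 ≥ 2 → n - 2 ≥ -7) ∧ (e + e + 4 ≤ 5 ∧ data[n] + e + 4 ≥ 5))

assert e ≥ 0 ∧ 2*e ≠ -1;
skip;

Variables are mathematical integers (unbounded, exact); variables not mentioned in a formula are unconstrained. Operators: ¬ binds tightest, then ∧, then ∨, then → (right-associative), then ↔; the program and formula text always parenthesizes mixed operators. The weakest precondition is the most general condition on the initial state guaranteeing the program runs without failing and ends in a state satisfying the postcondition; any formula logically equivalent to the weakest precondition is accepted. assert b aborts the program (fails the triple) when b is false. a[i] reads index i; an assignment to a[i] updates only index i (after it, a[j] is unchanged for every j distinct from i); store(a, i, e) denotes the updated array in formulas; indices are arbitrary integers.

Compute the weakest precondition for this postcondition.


Working backward. After the program, the postcondition ((n - 3 > data[3] ∧ n - 4 = 6) ∧ n ≠ -9) ∧ ((n - n + 7 ≥ 2 → n - 2 ≥ -7) ∧ (e + e + 4 ≤ 5 ∧ data[n] + e + 4 ≥ 5)) must hold; in canonical form it is n > data[3] + 3 ∧ n = 10 ∧ n ≠ -9 ∧ n ≥ -5 ∧ 2*e ≤ 1 ∧ data[n] + e ≥ 1.
Before skip: n > data[3] + 3 ∧ n = 10 ∧ n ≠ -9 ∧ n ≥ -5 ∧ 2*e ≤ 1 ∧ data[n] + e ≥ 1
Before assert e ≥ 0 ∧ 2*e ≠ -1: e ≥ 0 ∧ 2*e ≠ -1 ∧ n > data[3] + 3 ∧ n = 10 ∧ n ≠ -9 ∧ n ≥ -5 ∧ 2*e ≤ 1 ∧ data[n] + e ≥ 1
Answer: WP = e ≥ 0 ∧ 2*e ≠ -1 ∧ n > data[3] + 3 ∧ n = 10 ∧ n ≠ -9 ∧ n ≥ -5 ∧ 2*e ≤ 1 ∧ data[n] + e ≥ 1


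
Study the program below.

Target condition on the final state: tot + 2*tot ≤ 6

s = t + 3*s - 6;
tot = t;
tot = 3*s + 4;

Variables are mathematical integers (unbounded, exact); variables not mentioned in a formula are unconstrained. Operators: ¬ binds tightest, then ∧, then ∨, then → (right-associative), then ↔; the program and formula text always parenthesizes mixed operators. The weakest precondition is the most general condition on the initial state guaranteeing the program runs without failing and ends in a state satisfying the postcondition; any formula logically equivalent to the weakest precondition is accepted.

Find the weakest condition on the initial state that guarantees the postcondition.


Working backward. After the program, the postcondition tot + 2*tot ≤ 6 must hold; in canonical form it is 3*tot ≤ 6.
Before tot := 3*s + 4: 9*s ≤ -6
Before tot := t: 9*s ≤ -6
Before s := t + 3*s - 6: 27*s + 9*t ≤ 48
Answer: WP = 27*s + 9*t ≤ 48


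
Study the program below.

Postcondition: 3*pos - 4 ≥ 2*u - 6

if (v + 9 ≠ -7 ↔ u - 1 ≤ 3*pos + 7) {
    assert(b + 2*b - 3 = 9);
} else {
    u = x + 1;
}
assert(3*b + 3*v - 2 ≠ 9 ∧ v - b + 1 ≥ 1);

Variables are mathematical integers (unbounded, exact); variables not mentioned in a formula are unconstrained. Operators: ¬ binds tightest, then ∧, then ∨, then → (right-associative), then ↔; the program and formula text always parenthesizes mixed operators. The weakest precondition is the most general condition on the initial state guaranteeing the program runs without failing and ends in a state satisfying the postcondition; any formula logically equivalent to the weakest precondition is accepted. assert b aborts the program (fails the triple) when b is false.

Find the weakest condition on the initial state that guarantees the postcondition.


Working backward. After the program, the postcondition 3*pos - 4 ≥ 2*u - 6 must hold; in canonical form it is 3*pos ≥ 2*u - 2.
Before assert 3*b + 3*v - 2 ≠ 9 ∧ v - b + 1 ≥ 1: 3*b + 3*v ≠ 11 ∧ v ≥ b ∧ 3*pos ≥ 2*u - 2
Then branch requires 3*b = 12 ∧ 3*b + 3*v ≠ 11 ∧ v ≥ b ∧ 3*pos ≥ 2*u - 2; else branch requires 3*b + 3*v ≠ 11 ∧ v ≥ b ∧ 3*pos ≥ 2*x.
Before the if: ((v ≠ -16 ↔ u ≤ 3*pos + 8) → (3*b = 12 ∧ 3*b + 3*v ≠ 11 ∧ v ≥ b ∧ 3*pos ≥ 2*u - 2)) ∧ ((¬(v ≠ -16 ↔ u ≤ 3*pos + 8)) → (3*b + 3*v ≠ 11 ∧ v ≥ b ∧ 3*pos ≥ 2*x))
Answer: WP = ((v ≠ -16 ↔ u ≤ 3*pos + 8) → (3*b = 12 ∧ 3*b + 3*v ≠ 11 ∧ v ≥ b ∧ 3*pos ≥ 2*u - 2)) ∧ ((¬(v ≠ -16 ↔ u ≤ 3*pos + 8)) → (3*b + 3*v ≠ 11 ∧ v ≥ b ∧ 3*pos ≥ 2*x))


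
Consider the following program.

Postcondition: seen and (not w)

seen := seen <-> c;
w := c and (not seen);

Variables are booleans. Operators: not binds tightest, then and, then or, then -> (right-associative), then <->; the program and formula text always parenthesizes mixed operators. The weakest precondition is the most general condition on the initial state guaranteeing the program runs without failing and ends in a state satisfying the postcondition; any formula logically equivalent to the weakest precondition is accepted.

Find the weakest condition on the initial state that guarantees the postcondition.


Working backward. After the program, seen and (not w) must hold.
Before w := c and (not seen): seen and (not (c and (not seen)))
Before seen := seen <-> c: (seen <-> c) and (not (c and (not (seen <-> c))))
Answer: WP = (seen <-> c) and (not (c and (not (seen <-> c))))


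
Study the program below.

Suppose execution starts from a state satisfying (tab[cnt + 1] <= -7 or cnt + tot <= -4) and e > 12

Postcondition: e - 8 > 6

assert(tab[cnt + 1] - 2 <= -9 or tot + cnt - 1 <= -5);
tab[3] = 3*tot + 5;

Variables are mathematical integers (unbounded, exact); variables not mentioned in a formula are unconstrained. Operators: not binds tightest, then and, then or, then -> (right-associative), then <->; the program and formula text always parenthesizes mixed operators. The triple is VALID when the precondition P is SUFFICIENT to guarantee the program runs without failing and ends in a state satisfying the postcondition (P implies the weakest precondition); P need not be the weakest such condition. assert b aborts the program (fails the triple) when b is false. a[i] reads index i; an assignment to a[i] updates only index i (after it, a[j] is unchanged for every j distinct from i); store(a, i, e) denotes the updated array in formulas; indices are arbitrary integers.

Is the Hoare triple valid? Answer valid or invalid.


Working backward. After the program, the postcondition e - 8 > 6 must hold; in canonical form it is e > 14.
Before tab[3] := 3*tot + 5: e > 14
Before assert tab[cnt + 1] - 2 <= -9 or tot + cnt - 1 <= -5: (tab[cnt + 1] <= -7 or cnt + tot <= -4) and e > 14
The weakest precondition is (tab[cnt + 1] <= -7 or cnt + tot <= -4) and e > 14.
Check whether (tab[cnt + 1] <= -7 or cnt + tot <= -4) and e > 12 implies it.
Countermodel: at the initial state cnt = 0, e = 13, tab = {[1] = -7, elsewhere -7}, tot = -3, the precondition holds but the weakest precondition fails.
Answer: invalid


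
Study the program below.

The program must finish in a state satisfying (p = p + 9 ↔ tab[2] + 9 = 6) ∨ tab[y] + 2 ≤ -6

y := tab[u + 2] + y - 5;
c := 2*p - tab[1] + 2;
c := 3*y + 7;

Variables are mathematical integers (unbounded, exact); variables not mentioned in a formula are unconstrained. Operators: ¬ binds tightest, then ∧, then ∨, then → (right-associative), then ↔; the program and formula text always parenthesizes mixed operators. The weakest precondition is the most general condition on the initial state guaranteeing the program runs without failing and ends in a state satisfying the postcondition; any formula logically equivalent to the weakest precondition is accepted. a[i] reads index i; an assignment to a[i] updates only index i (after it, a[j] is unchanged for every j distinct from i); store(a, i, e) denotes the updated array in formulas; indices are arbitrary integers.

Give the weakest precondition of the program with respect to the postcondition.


Working backward. After the program, the postcondition (p = p + 9 ↔ tab[2] + 9 = 6) ∨ tab[y] + 2 ≤ -6 must hold; in canonical form it is (¬(tab[2] = -3)) ∨ tab[y] ≤ -8.
Before c := 3*y + 7: (¬(tab[2] = -3)) ∨ tab[y] ≤ -8
Before c := 2*p - tab[1] + 2: (¬(tab[2] = -3)) ∨ tab[y] ≤ -8
Before y := tab[u + 2] + y - 5: (¬(tab[2] = -3)) ∨ tab[tab[u + 2] + y - 5] ≤ -8
Answer: WP = (¬(tab[2] = -3)) ∨ tab[tab[u + 2] + y - 5] ≤ -8


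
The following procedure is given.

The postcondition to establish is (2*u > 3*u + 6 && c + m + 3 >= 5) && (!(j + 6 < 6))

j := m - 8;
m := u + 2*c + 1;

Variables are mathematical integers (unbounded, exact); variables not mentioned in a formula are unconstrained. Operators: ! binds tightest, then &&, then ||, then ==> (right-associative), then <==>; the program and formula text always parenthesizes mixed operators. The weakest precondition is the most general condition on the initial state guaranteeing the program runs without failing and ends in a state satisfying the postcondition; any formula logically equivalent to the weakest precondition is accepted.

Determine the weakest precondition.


Working backward. After the program, the postcondition (2*u > 3*u + 6 && c + m + 3 >= 5) && (!(j + 6 < 6)) must hold; in canonical form it is u < -6 && c + m >= 2 && (!(j < 0)).
Before m := u + 2*c + 1: u < -6 && 3*c + u >= 1 && (!(j < 0))
Before j := m - 8: u < -6 && 3*c + u >= 1 && (!(m < 8))
Answer: WP = u < -6 && 3*c + u >= 1 && (!(m < 8))


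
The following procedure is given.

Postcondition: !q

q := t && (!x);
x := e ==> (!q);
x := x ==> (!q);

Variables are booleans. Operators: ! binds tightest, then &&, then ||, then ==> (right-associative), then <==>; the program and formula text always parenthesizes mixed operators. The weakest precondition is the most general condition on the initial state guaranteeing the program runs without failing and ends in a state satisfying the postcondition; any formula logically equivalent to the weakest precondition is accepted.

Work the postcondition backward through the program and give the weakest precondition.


Working backward. After the program, !q must hold.
Before x := x ==> (!q): !q
Before x := e ==> (!q): !q
Before q := t && (!x): !(t && (!x))
Answer: WP = !(t && (!x))


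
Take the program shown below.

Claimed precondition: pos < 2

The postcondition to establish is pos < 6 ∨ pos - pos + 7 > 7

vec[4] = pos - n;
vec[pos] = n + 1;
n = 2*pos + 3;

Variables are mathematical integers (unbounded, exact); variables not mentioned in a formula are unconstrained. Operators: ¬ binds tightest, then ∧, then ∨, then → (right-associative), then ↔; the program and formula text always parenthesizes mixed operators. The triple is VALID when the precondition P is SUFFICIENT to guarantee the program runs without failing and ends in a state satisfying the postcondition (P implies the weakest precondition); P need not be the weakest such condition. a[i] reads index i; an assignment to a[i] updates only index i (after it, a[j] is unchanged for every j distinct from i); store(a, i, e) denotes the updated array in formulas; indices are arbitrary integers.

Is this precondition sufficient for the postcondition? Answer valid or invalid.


Working backward. After the program, the postcondition pos < 6 ∨ pos - pos + 7 > 7 must hold; in canonical form it is pos < 6.
Before n := 2*pos + 3: pos < 6
Before vec[pos] := n + 1: pos < 6
Before vec[4] := pos - n: pos < 6
The weakest precondition is pos < 6.
Check whether pos < 2 implies it.
Every state satisfying the precondition satisfies the weakest precondition: the implication holds.
Answer: valid


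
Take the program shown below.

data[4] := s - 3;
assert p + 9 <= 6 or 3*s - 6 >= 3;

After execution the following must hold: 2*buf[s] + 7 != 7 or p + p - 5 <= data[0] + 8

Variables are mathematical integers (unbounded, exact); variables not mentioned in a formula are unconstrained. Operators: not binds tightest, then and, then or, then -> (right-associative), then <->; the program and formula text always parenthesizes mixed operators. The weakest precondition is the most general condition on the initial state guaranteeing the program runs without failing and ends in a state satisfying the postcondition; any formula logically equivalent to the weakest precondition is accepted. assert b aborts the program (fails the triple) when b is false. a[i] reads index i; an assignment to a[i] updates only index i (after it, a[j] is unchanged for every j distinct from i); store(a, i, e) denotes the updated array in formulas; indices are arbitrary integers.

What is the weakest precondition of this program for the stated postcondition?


Working backward. After the program, the postcondition 2*buf[s] + 7 != 7 or p + p - 5 <= data[0] + 8 must hold; in canonical form it is 2*buf[s] != 0 or 2*p <= data[0] + 13.
Before assert p + 9 <= 6 or 3*s - 6 >= 3: (p <= -3 or 3*s >= 9) and (2*buf[s] != 0 or 2*p <= data[0] + 13)
Before data[4] := s - 3: (p <= -3 or 3*s >= 9) and (2*buf[s] != 0 or 2*p <= data[0] + 13)
Answer: WP = (p <= -3 or 3*s >= 9) and (2*buf[s] != 0 or 2*p <= data[0] + 13)


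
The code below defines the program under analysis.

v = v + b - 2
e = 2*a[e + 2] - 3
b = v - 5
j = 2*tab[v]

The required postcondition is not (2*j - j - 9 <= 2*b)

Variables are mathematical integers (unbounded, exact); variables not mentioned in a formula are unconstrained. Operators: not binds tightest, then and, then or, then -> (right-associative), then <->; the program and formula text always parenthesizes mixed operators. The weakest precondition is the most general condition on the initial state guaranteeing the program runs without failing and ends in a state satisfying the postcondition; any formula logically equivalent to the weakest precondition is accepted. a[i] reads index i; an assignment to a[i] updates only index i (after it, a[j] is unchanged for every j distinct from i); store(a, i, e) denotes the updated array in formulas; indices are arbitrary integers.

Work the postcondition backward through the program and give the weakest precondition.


Working backward. After the program, the postcondition not (2*j - j - 9 <= 2*b) must hold; in canonical form it is not (j <= 2*b + 9).
Before j := 2*tab[v]: not (2*tab[v] <= 2*b + 9)
Before b := v - 5: not (2*tab[v] <= 2*v - 1)
Before e := 2*a[e + 2] - 3: not (2*tab[v] <= 2*v - 1)
Before v := v + b - 2: not (2*tab[b + v - 2] <= 2*b + 2*v - 5)
Answer: WP = not (2*tab[b + v - 2] <= 2*b + 2*v - 5)


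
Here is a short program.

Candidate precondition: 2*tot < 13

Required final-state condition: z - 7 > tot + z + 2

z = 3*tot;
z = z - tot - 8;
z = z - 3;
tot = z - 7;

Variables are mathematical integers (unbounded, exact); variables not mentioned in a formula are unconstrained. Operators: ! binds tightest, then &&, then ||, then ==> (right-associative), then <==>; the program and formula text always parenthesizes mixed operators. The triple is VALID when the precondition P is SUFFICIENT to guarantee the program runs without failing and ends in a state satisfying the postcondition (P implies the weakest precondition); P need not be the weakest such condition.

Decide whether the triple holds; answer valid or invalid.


Working backward. After the program, the postcondition z - 7 > tot + z + 2 must hold; in canonical form it is tot < -9.
Before tot := z - 7: z < -2
Before z := z - 3: z < 1
Before z := z - tot - 8: z < tot + 9
Before z := 3*tot: 2*tot < 9
The weakest precondition is 2*tot < 9.
Check whether 2*tot < 13 implies it.
Countermodel: at the initial state tot = 5, the precondition holds but the weakest precondition fails.
Answer: invalid


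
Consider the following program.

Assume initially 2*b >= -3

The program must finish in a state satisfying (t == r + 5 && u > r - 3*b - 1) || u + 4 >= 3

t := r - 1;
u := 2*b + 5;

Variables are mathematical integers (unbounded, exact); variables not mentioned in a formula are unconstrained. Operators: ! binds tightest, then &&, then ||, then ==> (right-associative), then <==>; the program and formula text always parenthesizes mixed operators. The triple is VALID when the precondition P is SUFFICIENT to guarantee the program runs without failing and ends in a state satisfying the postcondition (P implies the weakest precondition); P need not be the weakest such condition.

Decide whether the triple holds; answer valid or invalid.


Working backward. After the program, the postcondition (t == r + 5 && u > r - 3*b - 1) || u + 4 >= 3 must hold; in canonical form it is (t == r + 5 && 3*b + u > r - 1) || u >= -1.
Before u := 2*b + 5: (t == r + 5 && 5*b > r - 6) || 2*b >= -6
Before t := r - 1: 2*b >= -6
The weakest precondition is 2*b >= -6.
Check whether 2*b >= -3 implies it.
Every state satisfying the precondition satisfies the weakest precondition: the implication holds.
Answer: valid


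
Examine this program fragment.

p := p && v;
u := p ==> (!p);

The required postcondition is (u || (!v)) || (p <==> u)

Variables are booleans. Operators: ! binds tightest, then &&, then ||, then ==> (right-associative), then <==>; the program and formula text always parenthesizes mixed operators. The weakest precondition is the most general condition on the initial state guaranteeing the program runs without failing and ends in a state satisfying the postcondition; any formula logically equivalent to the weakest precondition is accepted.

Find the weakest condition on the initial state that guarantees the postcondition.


Working backward. After the program, the postcondition (u || (!v)) || (p <==> u) must hold; in canonical form it is u || (!v) || (p <==> u).
Before u := p ==> (!p): (p ==> (!p)) || (!v) || (p <==> (p ==> (!p)))
Before p := p && v: ((p && v) ==> (!(p && v))) || (!v) || ((p && v) <==> ((p && v) ==> (!(p && v))))
Answer: WP = ((p && v) ==> (!(p && v))) || (!v) || ((p && v) <==> ((p && v) ==> (!(p && v))))


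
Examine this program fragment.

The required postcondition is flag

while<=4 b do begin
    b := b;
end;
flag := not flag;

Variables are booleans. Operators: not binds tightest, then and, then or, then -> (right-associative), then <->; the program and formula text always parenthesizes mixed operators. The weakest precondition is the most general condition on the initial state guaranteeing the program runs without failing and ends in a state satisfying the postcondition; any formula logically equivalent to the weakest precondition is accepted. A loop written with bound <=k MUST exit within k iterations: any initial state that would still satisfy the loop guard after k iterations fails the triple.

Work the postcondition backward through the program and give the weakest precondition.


Working backward. After the program, flag must hold.
Before flag := not flag: not flag
Before the loop (bound <=4), unroll the exhaustion recursion (WP_0 = exit-now case; WP_j = one more guarded iteration, up to j = 4):
  WP_0: (not b) and (not flag)
  WP_1: (b -> ((not b) and (not flag))) and ((not b) -> (not flag))
  WP_2: (b -> ((b -> ((not b) and (not flag))) and ((not b) -> (not flag)))) and ((not b) -> (not flag))
  WP_3: (b -> ((b -> ((b -> ((not b) and (not flag))) and ((not b) -> (not flag)))) and ((not b) -> (not flag)))) and ((not b) -> (not flag))
  WP_4: (b -> ((b -> ((b -> ((b -> ((not b) and (not flag))) and ((not b) -> (not flag)))) and ((not b) -> (not flag)))) and ((not b) -> (not flag)))) and ((not b) -> (not flag))
So before the loop: (b -> ((b -> ((b -> ((b -> ((not b) and (not flag))) and ((not b) -> (not flag)))) and ((not b) -> (not flag)))) and ((not b) -> (not flag)))) and ((not b) -> (not flag))
Answer: WP = (b -> ((b -> ((b -> ((b -> ((not b) and (not flag))) and ((not b) -> (not flag)))) and ((not b) -> (not flag)))) and ((not b) -> (not flag)))) and ((not b) -> (not flag))


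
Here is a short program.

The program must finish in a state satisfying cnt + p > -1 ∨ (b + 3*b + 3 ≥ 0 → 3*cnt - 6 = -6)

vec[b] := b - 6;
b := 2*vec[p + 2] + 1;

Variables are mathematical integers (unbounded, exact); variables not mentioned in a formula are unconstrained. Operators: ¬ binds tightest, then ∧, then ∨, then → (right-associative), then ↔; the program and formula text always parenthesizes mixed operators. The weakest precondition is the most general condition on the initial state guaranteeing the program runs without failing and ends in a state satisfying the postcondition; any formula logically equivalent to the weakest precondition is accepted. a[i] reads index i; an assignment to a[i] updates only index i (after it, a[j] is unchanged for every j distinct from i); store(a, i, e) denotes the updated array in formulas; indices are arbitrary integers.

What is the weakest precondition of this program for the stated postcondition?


Working backward. After the program, the postcondition cnt + p > -1 ∨ (b + 3*b + 3 ≥ 0 → 3*cnt - 6 = -6) must hold; in canonical form it is cnt + p > -1 ∨ (4*b ≥ -3 → 3*cnt = 0).
Before b := 2*vec[p + 2] + 1: cnt + p > -1 ∨ (8*vec[p + 2] ≥ -7 → 3*cnt = 0)
Before vec[b] := b - 6: cnt + p > -1 ∨ (8*store(vec, b, b - 6)[p + 2] ≥ -7 → 3*cnt = 0)
Answer: WP = cnt + p > -1 ∨ (8*store(vec, b, b - 6)[p + 2] ≥ -7 → 3*cnt = 0)


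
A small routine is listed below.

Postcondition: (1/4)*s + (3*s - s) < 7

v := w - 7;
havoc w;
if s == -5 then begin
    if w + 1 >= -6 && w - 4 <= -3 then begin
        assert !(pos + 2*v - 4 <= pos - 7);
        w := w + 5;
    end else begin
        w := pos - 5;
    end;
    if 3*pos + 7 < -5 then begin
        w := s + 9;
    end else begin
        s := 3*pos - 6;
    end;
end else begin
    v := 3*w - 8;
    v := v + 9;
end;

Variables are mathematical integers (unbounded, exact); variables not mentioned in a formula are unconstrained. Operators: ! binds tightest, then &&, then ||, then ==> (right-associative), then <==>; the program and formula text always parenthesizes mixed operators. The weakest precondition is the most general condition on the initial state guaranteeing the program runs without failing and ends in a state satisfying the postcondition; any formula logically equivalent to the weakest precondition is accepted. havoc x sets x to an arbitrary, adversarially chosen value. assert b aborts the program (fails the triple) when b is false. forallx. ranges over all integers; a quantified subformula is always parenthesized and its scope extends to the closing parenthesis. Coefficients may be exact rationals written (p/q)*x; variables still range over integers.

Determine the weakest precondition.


Working backward. After the program, the postcondition (1/4)*s + (3*s - s) < 7 must hold; in canonical form it is (9/4)*s < 7.
Then branch requires ((w >= -7 && w <= 1) ==> ((!(2*v <= -3)) && (3*pos < -12 ==> (9/4)*s < 7) && ((!(3*pos < -12)) ==> (27/4)*pos < 41/2))) && ((!(w >= -7 && w <= 1)) ==> ((3*pos < -12 ==> (9/4)*s < 7) && ((!(3*pos < -12)) ==> (27/4)*pos < 41/2))); else branch requires (9/4)*s < 7.
Before the if: (s == -5 ==> (((w >= -7 && w <= 1) ==> ((!(2*v <= -3)) && (3*pos < -12 ==> (9/4)*s < 7) && ((!(3*pos < -12)) ==> (27/4)*pos < 41/2))) && ((!(w >= -7 && w <= 1)) ==> ((3*pos < -12 ==> (9/4)*s < 7) && ((!(3*pos < -12)) ==> (27/4)*pos < 41/2))))) && ((!(s == -5)) ==> (9/4)*s < 7)
Before havoc w: forall w_1. ((s == -5 ==> (((w_1 >= -7 && w_1 <= 1) ==> ((!(2*v <= -3)) && (3*pos < -12 ==> (9/4)*s < 7) && ((!(3*pos < -12)) ==> (27/4)*pos < 41/2))) && ((!(w_1 >= -7 && w_1 <= 1)) ==> ((3*pos < -12 ==> (9/4)*s < 7) && ((!(3*pos < -12)) ==> (27/4)*pos < 41/2))))) && ((!(s == -5)) ==> (9/4)*s < 7))
Before v := w - 7: forall w_1. ((s == -5 ==> (((w_1 >= -7 && w_1 <= 1) ==> ((!(2*w <= 11)) && (3*pos < -12 ==> (9/4)*s < 7) && ((!(3*pos < -12)) ==> (27/4)*pos < 41/2))) && ((!(w_1 >= -7 && w_1 <= 1)) ==> ((3*pos < -12 ==> (9/4)*s < 7) && ((!(3*pos < -12)) ==> (27/4)*pos < 41/2))))) && ((!(s == -5)) ==> (9/4)*s < 7))
Answer: WP = forall w_1. ((s == -5 ==> (((w_1 >= -7 && w_1 <= 1) ==> ((!(2*w <= 11)) && (3*pos < -12 ==> (9/4)*s < 7) && ((!(3*pos < -12)) ==> (27/4)*pos < 41/2))) && ((!(w_1 >= -7 && w_1 <= 1)) ==> ((3*pos < -12 ==> (9/4)*s < 7) && ((!(3*pos < -12)) ==> (27/4)*pos < 41/2))))) && ((!(s == -5)) ==> (9/4)*s < 7))


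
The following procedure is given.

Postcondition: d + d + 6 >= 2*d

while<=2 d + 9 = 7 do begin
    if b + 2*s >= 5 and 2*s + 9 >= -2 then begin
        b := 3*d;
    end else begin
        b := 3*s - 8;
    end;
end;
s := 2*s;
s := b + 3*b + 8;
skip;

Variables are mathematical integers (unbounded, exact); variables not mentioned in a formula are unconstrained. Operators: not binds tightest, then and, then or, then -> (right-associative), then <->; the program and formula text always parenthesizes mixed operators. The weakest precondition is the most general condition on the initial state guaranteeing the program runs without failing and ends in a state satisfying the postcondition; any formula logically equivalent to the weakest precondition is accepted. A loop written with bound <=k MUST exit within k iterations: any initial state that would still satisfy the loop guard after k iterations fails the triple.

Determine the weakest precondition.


Working backward. After the program, the postcondition d + d + 6 >= 2*d must hold; in canonical form it is true.
Before skip: true
Before s := b + 3*b + 8: true
Before s := 2*s: true
Before the loop (bound <=2), unroll the exhaustion recursion (WP_0 = exit-now case; WP_j = one more guarded iteration, up to j = 2):
  WP_0: not (d = -2)
  WP_1: d = -2 -> (((b + 2*s >= 5 and 2*s >= -11) -> (not (d = -2))) and ((not (b + 2*s >= 5 and 2*s >= -11)) -> (not (d = -2))))
  WP_2: d = -2 -> (((b + 2*s >= 5 and 2*s >= -11) -> (d = -2 -> (((3*d + 2*s >= 5 and 2*s >= -11) -> (not (d = -2))) and ((not (3*d + 2*s >= 5 and 2*s >= -11)) -> (not (d = -2)))))) and ((not (b + 2*s >= 5 and 2*s >= -11)) -> (d = -2 -> (((5*s >= 13 and 2*s >= -11) -> (not (d = -2))) and ((not (5*s >= 13 and 2*s >= -11)) -> (not (d = -2)))))))
So before the loop: d = -2 -> (((b + 2*s >= 5 and 2*s >= -11) -> (d = -2 -> (((3*d + 2*s >= 5 and 2*s >= -11) -> (not (d = -2))) and ((not (3*d + 2*s >= 5 and 2*s >= -11)) -> (not (d = -2)))))) and ((not (b + 2*s >= 5 and 2*s >= -11)) -> (d = -2 -> (((5*s >= 13 and 2*s >= -11) -> (not (d = -2))) and ((not (5*s >= 13 and 2*s >= -11)) -> (not (d = -2)))))))
Answer: WP = d = -2 -> (((b + 2*s >= 5 and 2*s >= -11) -> (d = -2 -> (((3*d + 2*s >= 5 and 2*s >= -11) -> (not (d = -2))) and ((not (3*d + 2*s >= 5 and 2*s >= -11)) -> (not (d = -2)))))) and ((not (b + 2*s >= 5 and 2*s >= -11)) -> (d = -2 -> (((5*s >= 13 and 2*s >= -11) -> (not (d = -2))) and ((not (5*s >= 13 and 2*s >= -11)) -> (not (d = -2)))))))


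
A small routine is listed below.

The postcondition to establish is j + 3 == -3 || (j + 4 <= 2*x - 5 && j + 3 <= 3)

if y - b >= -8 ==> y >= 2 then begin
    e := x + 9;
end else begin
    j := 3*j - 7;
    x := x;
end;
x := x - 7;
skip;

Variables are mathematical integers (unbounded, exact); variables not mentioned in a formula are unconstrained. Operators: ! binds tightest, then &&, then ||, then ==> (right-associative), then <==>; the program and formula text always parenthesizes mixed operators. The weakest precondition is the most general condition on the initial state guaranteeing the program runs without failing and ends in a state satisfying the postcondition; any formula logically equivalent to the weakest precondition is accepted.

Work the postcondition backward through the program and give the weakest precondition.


Working backward. After the program, the postcondition j + 3 == -3 || (j + 4 <= 2*x - 5 && j + 3 <= 3) must hold; in canonical form it is j == -6 || (j <= 2*x - 9 && j <= 0).
Before skip: j == -6 || (j <= 2*x - 9 && j <= 0)
Before x := x - 7: j == -6 || (j <= 2*x - 23 && j <= 0)
Then branch requires j == -6 || (j <= 2*x - 23 && j <= 0); else branch requires 3*j == 1 || (3*j <= 2*x - 16 && 3*j <= 7).
Before the if: ((y >= b - 8 ==> y >= 2) ==> (j == -6 || (j <= 2*x - 23 && j <= 0))) && ((!(y >= b - 8 ==> y >= 2)) ==> (3*j == 1 || (3*j <= 2*x - 16 && 3*j <= 7)))
Answer: WP = ((y >= b - 8 ==> y >= 2) ==> (j == -6 || (j <= 2*x - 23 && j <= 0))) && ((!(y >= b - 8 ==> y >= 2)) ==> (3*j == 1 || (3*j <= 2*x - 16 && 3*j <= 7)))


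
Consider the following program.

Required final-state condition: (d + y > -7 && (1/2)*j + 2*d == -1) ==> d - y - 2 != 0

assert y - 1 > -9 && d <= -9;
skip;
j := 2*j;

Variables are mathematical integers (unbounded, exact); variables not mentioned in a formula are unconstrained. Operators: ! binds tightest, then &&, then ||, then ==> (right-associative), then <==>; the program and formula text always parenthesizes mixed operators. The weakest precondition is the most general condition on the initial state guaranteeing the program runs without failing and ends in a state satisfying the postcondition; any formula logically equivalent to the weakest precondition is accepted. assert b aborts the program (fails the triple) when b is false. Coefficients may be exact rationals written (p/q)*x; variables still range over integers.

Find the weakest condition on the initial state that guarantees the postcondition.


Working backward. After the program, the postcondition (d + y > -7 && (1/2)*j + 2*d == -1) ==> d - y - 2 != 0 must hold; in canonical form it is (d + y > -7 && 2*d + (1/2)*j == -1) ==> d != y + 2.
Before j := 2*j: (d + y > -7 && 2*d + j == -1) ==> d != y + 2
Before skip: (d + y > -7 && 2*d + j == -1) ==> d != y + 2
Before assert y - 1 > -9 && d <= -9: y > -8 && d <= -9 && ((d + y > -7 && 2*d + j == -1) ==> d != y + 2)
Answer: WP = y > -8 && d <= -9 && ((d + y > -7 && 2*d + j == -1) ==> d != y + 2)


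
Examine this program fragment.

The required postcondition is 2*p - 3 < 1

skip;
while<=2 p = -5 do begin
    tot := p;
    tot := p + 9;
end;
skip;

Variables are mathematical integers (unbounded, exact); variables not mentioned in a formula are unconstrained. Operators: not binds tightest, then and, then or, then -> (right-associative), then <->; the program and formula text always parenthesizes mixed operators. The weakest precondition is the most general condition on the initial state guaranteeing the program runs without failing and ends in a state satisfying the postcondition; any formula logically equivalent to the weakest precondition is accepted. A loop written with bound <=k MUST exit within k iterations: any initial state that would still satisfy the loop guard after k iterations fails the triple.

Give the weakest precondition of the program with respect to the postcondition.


Working backward. After the program, the postcondition 2*p - 3 < 1 must hold; in canonical form it is 2*p < 4.
Before skip: 2*p < 4
Before the loop (bound <=2), unroll the exhaustion recursion (WP_0 = exit-now case; WP_j = one more guarded iteration, up to j = 2):
  WP_0: (not (p = -5)) and 2*p < 4
  WP_1: (p = -5 -> ((not (p = -5)) and 2*p < 4)) and ((not (p = -5)) -> 2*p < 4)
  WP_2: (p = -5 -> ((p = -5 -> ((not (p = -5)) and 2*p < 4)) and ((not (p = -5)) -> 2*p < 4))) and ((not (p = -5)) -> 2*p < 4)
So before the loop: (p = -5 -> ((p = -5 -> ((not (p = -5)) and 2*p < 4)) and ((not (p = -5)) -> 2*p < 4))) and ((not (p = -5)) -> 2*p < 4)
Before skip: (p = -5 -> ((p = -5 -> ((not (p = -5)) and 2*p < 4)) and ((not (p = -5)) -> 2*p < 4))) and ((not (p = -5)) -> 2*p < 4)
Answer: WP = (p = -5 -> ((p = -5 -> ((not (p = -5)) and 2*p < 4)) and ((not (p = -5)) -> 2*p < 4))) and ((not (p = -5)) -> 2*p < 4)


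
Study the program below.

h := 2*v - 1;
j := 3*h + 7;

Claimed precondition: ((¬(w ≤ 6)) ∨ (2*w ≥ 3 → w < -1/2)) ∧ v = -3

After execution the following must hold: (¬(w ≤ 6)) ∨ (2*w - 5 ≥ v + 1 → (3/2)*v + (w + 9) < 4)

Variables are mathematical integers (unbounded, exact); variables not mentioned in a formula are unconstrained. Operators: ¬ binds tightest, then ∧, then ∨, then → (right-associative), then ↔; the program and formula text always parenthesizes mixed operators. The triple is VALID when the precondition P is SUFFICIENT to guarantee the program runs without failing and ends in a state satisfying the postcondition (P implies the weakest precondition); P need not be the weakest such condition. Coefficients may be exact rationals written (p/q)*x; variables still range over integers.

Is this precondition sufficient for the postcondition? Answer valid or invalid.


Working backward. After the program, the postcondition (¬(w ≤ 6)) ∨ (2*w - 5 ≥ v + 1 → (3/2)*v + (w + 9) < 4) must hold; in canonical form it is (¬(w ≤ 6)) ∨ (2*w ≥ v + 6 → (3/2)*v + w < -5).
Before j := 3*h + 7: (¬(w ≤ 6)) ∨ (2*w ≥ v + 6 → (3/2)*v + w < -5)
Before h := 2*v - 1: (¬(w ≤ 6)) ∨ (2*w ≥ v + 6 → (3/2)*v + w < -5)
The weakest precondition is (¬(w ≤ 6)) ∨ (2*w ≥ v + 6 → (3/2)*v + w < -5).
Check whether ((¬(w ≤ 6)) ∨ (2*w ≥ 3 → w < -1/2)) ∧ v = -3 implies it.
Every state satisfying the precondition satisfies the weakest precondition: the implication holds.
Answer: valid


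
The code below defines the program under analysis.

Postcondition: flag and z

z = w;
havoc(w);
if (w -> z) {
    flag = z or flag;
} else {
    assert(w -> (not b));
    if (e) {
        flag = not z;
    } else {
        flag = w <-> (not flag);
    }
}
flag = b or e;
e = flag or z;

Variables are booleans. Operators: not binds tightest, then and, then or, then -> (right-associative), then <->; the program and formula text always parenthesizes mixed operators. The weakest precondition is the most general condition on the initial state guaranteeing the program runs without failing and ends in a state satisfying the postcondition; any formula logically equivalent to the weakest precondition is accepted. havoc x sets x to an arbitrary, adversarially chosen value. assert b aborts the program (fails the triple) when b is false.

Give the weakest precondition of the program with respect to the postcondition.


Working backward. After the program, flag and z must hold.
Before e := flag or z: flag and z
Before flag := b or e: (b or e) and z
Then branch requires (b or e) and z; else branch requires (w -> (not b)) and (e -> ((b or e) and z)) and ((not e) -> ((b or e) and z)).
Before the if: ((w -> z) -> ((b or e) and z)) and ((not (w -> z)) -> ((w -> (not b)) and (e -> ((b or e) and z)) and ((not e) -> ((b or e) and z))))
Before havoc w: (z -> ((b or e) and z)) and ((not z) -> ((not b) and (e -> ((b or e) and z)) and ((not e) -> ((b or e) and z)))) and (b or e) and z
Before z := w: (w -> ((b or e) and w)) and ((not w) -> ((not b) and (e -> ((b or e) and w)) and ((not e) -> ((b or e) and w)))) and (b or e) and w
Answer: WP = (w -> ((b or e) and w)) and ((not w) -> ((not b) and (e -> ((b or e) and w)) and ((not e) -> ((b or e) and w)))) and (b or e) and w


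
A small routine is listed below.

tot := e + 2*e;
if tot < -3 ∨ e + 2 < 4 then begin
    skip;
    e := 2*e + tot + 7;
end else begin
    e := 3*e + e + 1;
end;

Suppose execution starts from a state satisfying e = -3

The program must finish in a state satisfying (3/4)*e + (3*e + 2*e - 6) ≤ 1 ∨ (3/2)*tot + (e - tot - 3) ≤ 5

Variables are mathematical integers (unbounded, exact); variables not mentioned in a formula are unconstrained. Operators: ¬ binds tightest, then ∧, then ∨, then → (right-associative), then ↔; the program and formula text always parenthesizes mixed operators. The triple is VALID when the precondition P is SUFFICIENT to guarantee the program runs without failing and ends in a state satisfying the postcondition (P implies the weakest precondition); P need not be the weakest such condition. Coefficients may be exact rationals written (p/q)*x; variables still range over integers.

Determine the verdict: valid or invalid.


Working backward. After the program, the postcondition (3/4)*e + (3*e + 2*e - 6) ≤ 1 ∨ (3/2)*tot + (e - tot - 3) ≤ 5 must hold; in canonical form it is (23/4)*e ≤ 7 ∨ e + (1/2)*tot ≤ 8.
Then branch requires (23/2)*e + (23/4)*tot ≤ -133/4 ∨ 2*e + (3/2)*tot ≤ 1; else branch requires 23*e ≤ 5/4 ∨ 4*e + (1/2)*tot ≤ 7.
Before the if: ((tot < -3 ∨ e < 2) → ((23/2)*e + (23/4)*tot ≤ -133/4 ∨ 2*e + (3/2)*tot ≤ 1)) ∧ ((¬(tot < -3 ∨ e < 2)) → (23*e ≤ 5/4 ∨ 4*e + (1/2)*tot ≤ 7))
Before tot := e + 2*e: ((3*e < -3 ∨ e < 2) → ((115/4)*e ≤ -133/4 ∨ (13/2)*e ≤ 1)) ∧ ((¬(3*e < -3 ∨ e < 2)) → (23*e ≤ 5/4 ∨ (11/2)*e ≤ 7))
The weakest precondition is ((3*e < -3 ∨ e < 2) → ((115/4)*e ≤ -133/4 ∨ (13/2)*e ≤ 1)) ∧ ((¬(3*e < -3 ∨ e < 2)) → (23*e ≤ 5/4 ∨ (11/2)*e ≤ 7)).
Check whether e = -3 implies it.
Every state satisfying the precondition satisfies the weakest precondition: the implication holds.
Answer: valid
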